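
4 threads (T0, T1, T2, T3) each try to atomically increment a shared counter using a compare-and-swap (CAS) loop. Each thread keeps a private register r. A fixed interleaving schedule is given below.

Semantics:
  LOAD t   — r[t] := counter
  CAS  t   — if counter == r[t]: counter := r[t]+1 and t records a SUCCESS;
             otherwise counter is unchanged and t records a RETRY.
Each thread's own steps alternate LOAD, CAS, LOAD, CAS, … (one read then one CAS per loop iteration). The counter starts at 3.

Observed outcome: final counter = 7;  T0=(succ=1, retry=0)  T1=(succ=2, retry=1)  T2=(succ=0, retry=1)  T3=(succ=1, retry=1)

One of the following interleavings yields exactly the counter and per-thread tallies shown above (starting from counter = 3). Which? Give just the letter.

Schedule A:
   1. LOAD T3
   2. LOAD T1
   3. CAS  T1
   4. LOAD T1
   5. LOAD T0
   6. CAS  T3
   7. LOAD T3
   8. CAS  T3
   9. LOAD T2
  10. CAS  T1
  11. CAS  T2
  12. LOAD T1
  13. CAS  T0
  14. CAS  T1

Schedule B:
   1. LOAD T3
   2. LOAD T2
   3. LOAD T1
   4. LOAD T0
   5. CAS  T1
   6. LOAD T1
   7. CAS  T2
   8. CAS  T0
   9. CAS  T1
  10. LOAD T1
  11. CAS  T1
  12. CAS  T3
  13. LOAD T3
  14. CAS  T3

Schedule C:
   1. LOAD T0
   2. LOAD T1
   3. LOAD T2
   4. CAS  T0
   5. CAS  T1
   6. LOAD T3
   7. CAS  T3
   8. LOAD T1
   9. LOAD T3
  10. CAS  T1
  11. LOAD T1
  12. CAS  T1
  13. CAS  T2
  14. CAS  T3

C

Tracing schedule C:
1. LOAD T0 → mem=3 r[T0]=3 [LOAD]
2. LOAD T1 → mem=3 r[T1]=3 [LOAD]
3. LOAD T2 → mem=3 r[T2]=3 [LOAD]
4. CAS T0 → mem=4 r[T0]=3 [OK]
5. CAS T1 → mem=4 r[T1]=3 [RETRY]
6. LOAD T3 → mem=4 r[T3]=4 [LOAD]
7. CAS T3 → mem=5 r[T3]=4 [OK]
8. LOAD T1 → mem=5 r[T1]=5 [LOAD]
9. LOAD T3 → mem=5 r[T3]=5 [LOAD]
10. CAS T1 → mem=6 r[T1]=5 [OK]
11. LOAD T1 → mem=6 r[T1]=6 [LOAD]
12. CAS T1 → mem=7 r[T1]=6 [OK]
13. CAS T2 → mem=7 r[T2]=3 [RETRY]
14. CAS T3 → mem=7 r[T3]=5 [RETRY]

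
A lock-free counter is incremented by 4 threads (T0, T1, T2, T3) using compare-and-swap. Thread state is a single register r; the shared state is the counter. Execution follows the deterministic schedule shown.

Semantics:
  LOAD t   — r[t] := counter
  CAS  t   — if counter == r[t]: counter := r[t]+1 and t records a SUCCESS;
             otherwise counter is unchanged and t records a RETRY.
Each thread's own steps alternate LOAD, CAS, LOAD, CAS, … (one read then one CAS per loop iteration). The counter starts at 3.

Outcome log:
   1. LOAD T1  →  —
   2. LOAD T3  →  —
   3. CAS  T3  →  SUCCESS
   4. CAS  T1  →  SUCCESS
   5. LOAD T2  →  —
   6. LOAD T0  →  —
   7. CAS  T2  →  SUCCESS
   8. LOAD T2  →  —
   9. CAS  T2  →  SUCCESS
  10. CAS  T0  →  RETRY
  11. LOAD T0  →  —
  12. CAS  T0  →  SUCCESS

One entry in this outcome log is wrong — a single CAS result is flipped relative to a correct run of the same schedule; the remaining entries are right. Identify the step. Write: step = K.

step = 4

Re-executing:
step 1: T1 LOAD ⇒ load; ctr=3 reg=3
step 2: T3 LOAD ⇒ load; ctr=3 reg=3
step 3: T3 CAS ⇒ ok; ctr=4 reg=3
step 4: T1 CAS ⇒ retry; ctr=4 reg=3
step 5: T2 LOAD ⇒ load; ctr=4 reg=4
step 6: T0 LOAD ⇒ load; ctr=4 reg=4
step 7: T2 CAS ⇒ ok; ctr=5 reg=4
step 8: T2 LOAD ⇒ load; ctr=5 reg=5
step 9: T2 CAS ⇒ ok; ctr=6 reg=5
step 10: T0 CAS ⇒ retry; ctr=6 reg=4
step 11: T0 LOAD ⇒ load; ctr=6 reg=6
step 12: T0 CAS ⇒ ok; ctr=7 reg=6
Mismatch at 4.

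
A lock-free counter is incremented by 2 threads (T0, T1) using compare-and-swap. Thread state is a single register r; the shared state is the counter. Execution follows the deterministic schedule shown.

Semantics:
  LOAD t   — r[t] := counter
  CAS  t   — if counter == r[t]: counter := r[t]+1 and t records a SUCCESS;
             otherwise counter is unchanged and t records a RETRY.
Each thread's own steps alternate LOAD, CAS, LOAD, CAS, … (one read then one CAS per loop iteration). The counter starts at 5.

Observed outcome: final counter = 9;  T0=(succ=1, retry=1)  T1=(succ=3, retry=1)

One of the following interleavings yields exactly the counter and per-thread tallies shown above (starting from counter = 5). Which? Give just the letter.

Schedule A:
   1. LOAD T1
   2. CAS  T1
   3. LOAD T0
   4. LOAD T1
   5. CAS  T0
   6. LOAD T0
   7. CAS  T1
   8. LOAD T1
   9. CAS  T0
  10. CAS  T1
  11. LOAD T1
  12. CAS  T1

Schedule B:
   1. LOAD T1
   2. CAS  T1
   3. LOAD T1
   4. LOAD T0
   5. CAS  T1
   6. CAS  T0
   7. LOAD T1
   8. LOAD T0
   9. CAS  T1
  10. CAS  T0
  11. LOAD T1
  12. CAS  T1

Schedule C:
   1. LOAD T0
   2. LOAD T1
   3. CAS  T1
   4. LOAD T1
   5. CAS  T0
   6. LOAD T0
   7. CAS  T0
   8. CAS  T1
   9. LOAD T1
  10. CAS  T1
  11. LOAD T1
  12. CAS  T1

C

Tracing schedule C:
   1) LOAD T0:  M=5  r_T0=5
   2) LOAD T1:  M=5  r_T1=5
   3) CAS  T1:  M=6  r_T1=5 ✓
   4) LOAD T1:  M=6  r_T1=6
   5) CAS  T0:  M=6  r_T0=5 ✗
   6) LOAD T0:  M=6  r_T0=6
   7) CAS  T0:  M=7  r_T0=6 ✓
   8) CAS  T1:  M=7  r_T1=6 ✗
   9) LOAD T1:  M=7  r_T1=7
  10) CAS  T1:  M=8  r_T1=7 ✓
  11) LOAD T1:  M=8  r_T1=8
  12) CAS  T1:  M=9  r_T1=8 ✓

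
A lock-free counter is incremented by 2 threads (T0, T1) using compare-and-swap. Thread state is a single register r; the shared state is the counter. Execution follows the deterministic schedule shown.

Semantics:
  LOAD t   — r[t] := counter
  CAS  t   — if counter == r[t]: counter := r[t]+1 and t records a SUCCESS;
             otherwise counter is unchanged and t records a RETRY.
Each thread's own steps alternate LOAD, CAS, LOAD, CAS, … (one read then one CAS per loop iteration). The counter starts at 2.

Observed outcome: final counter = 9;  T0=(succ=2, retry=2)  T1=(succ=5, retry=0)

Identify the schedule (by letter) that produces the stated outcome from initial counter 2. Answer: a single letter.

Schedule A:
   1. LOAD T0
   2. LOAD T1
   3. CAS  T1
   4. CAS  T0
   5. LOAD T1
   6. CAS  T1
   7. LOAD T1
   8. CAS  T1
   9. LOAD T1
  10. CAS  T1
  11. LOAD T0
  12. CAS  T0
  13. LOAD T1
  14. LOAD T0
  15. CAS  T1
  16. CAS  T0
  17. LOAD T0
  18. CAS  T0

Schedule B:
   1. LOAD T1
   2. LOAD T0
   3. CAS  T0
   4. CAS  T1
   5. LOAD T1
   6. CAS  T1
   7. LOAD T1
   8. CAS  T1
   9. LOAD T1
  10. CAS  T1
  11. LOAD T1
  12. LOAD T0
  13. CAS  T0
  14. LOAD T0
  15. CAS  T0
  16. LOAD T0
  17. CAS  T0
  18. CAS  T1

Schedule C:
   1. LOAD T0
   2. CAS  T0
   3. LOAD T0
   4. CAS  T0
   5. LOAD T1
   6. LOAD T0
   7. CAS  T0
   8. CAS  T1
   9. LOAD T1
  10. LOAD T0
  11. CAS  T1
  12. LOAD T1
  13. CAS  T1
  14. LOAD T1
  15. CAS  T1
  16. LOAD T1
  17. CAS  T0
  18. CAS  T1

Simulating candidate A:
   1) LOAD T0:  M=2  r_T0=2
   2) LOAD T1:  M=2  r_T1=2
   3) CAS  T1:  M=3  r_T1=2 ✓
   4) CAS  T0:  M=3  r_T0=2 ✗
   5) LOAD T1:  M=3  r_T1=3
   6) CAS  T1:  M=4  r_T1=3 ✓
   7) LOAD T1:  M=4  r_T1=4
   8) CAS  T1:  M=5  r_T1=4 ✓
   9) LOAD T1:  M=5  r_T1=5
  10) CAS  T1:  M=6  r_T1=5 ✓
  11) LOAD T0:  M=6  r_T0=6
  12) CAS  T0:  M=7  r_T0=6 ✓
  13) LOAD T1:  M=7  r_T1=7
  14) LOAD T0:  M=7  r_T0=7
  15) CAS  T1:  M=8  r_T1=7 ✓
  16) CAS  T0:  M=8  r_T0=7 ✗
  17) LOAD T0:  M=8  r_T0=8
  18) CAS  T0:  M=9  r_T0=8 ✓

A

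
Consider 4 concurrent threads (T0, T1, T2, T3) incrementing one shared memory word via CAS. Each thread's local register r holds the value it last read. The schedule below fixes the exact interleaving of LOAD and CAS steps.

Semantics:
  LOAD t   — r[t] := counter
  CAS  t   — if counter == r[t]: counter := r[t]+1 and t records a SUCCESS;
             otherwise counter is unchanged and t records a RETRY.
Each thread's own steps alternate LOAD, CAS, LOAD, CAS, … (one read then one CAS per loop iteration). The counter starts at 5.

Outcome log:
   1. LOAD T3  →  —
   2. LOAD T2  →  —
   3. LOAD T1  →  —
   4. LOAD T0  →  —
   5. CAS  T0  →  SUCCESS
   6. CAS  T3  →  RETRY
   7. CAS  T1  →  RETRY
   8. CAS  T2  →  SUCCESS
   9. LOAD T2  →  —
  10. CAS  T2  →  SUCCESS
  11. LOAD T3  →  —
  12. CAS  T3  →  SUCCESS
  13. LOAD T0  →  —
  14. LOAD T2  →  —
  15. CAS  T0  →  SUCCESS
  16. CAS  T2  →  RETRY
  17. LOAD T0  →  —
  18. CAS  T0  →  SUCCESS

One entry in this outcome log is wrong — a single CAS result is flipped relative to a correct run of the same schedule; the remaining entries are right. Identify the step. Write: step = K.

Re-executing:
1. LOAD T3 → mem=5 r[T3]=5 [LOAD]
2. LOAD T2 → mem=5 r[T2]=5 [LOAD]
3. LOAD T1 → mem=5 r[T1]=5 [LOAD]
4. LOAD T0 → mem=5 r[T0]=5 [LOAD]
5. CAS T0 → mem=6 r[T0]=5 [OK]
6. CAS T3 → mem=6 r[T3]=5 [RETRY]
7. CAS T1 → mem=6 r[T1]=5 [RETRY]
8. CAS T2 → mem=6 r[T2]=5 [RETRY]
9. LOAD T2 → mem=6 r[T2]=6 [LOAD]
10. CAS T2 → mem=7 r[T2]=6 [OK]
11. LOAD T3 → mem=7 r[T3]=7 [LOAD]
12. CAS T3 → mem=8 r[T3]=7 [OK]
13. LOAD T0 → mem=8 r[T0]=8 [LOAD]
14. LOAD T2 → mem=8 r[T2]=8 [LOAD]
15. CAS T0 → mem=9 r[T0]=8 [OK]
16. CAS T2 → mem=9 r[T2]=8 [RETRY]
17. LOAD T0 → mem=9 r[T0]=9 [LOAD]
18. CAS T0 → mem=10 r[T0]=9 [OK]
Log disagrees first at step 8.

step = 8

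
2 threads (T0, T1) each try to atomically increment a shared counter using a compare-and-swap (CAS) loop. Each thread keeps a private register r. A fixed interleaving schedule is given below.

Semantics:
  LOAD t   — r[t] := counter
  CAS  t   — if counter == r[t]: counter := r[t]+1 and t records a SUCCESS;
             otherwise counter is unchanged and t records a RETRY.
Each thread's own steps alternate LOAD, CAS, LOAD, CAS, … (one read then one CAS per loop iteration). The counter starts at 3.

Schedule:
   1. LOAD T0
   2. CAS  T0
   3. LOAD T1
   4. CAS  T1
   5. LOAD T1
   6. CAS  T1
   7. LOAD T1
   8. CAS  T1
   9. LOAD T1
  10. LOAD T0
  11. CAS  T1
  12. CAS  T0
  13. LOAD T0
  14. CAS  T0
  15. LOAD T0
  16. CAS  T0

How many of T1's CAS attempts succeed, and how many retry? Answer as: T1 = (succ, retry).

T1 = (4, 0)

   1) LOAD T0:  M=3  r_T0=3
   2) CAS  T0:  M=4  r_T0=3 ✓
   3) LOAD T1:  M=4  r_T1=4
   4) CAS  T1:  M=5  r_T1=4 ✓
   5) LOAD T1:  M=5  r_T1=5
   6) CAS  T1:  M=6  r_T1=5 ✓
   7) LOAD T1:  M=6  r_T1=6
   8) CAS  T1:  M=7  r_T1=6 ✓
   9) LOAD T1:  M=7  r_T1=7
  10) LOAD T0:  M=7  r_T0=7
  11) CAS  T1:  M=8  r_T1=7 ✓
  12) CAS  T0:  M=8  r_T0=7 ✗
  13) LOAD T0:  M=8  r_T0=8
  14) CAS  T0:  M=9  r_T0=8 ✓
  15) LOAD T0:  M=9  r_T0=9
  16) CAS  T0:  M=10  r_T0=9 ✓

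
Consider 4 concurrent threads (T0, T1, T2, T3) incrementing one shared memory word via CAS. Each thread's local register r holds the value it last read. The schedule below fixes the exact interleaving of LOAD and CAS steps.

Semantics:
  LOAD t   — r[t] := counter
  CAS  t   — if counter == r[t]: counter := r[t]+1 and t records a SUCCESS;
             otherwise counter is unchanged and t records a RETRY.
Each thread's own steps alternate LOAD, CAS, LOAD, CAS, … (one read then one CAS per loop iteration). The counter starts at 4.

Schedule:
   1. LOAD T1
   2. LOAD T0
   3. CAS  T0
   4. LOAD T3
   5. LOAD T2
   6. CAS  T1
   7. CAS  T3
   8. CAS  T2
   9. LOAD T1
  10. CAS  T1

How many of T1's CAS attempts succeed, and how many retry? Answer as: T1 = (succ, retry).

T1 = (1, 1)

step 1: T1 LOAD ⇒ load; ctr=4 reg=4
step 2: T0 LOAD ⇒ load; ctr=4 reg=4
step 3: T0 CAS ⇒ ok; ctr=5 reg=4
step 4: T3 LOAD ⇒ load; ctr=5 reg=5
step 5: T2 LOAD ⇒ load; ctr=5 reg=5
step 6: T1 CAS ⇒ retry; ctr=5 reg=4
step 7: T3 CAS ⇒ ok; ctr=6 reg=5
step 8: T2 CAS ⇒ retry; ctr=6 reg=5
step 9: T1 LOAD ⇒ load; ctr=6 reg=6
step 10: T1 CAS ⇒ ok; ctr=7 reg=6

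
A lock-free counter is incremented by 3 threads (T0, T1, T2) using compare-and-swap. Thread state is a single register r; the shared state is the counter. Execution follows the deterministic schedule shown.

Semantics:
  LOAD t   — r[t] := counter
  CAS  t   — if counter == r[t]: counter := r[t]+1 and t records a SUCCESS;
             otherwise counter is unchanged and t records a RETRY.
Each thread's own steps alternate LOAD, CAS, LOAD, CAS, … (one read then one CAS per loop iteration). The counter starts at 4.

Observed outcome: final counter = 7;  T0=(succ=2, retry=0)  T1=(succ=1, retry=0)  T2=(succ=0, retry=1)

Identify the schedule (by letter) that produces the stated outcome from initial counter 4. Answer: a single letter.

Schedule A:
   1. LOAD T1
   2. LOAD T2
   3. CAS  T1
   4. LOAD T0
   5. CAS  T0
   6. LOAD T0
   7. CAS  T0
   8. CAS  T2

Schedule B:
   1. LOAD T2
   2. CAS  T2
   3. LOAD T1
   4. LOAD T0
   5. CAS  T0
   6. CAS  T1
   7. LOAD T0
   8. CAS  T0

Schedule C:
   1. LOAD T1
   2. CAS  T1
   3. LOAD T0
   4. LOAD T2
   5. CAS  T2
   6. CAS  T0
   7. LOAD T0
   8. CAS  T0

A

Simulating candidate A:
T1 LOAD — after: cnt=4, r=4 — load
T2 LOAD — after: cnt=4, r=4 — load
T1 CAS — after: cnt=5, r=4 — ok
T0 LOAD — after: cnt=5, r=5 — load
T0 CAS — after: cnt=6, r=5 — ok
T0 LOAD — after: cnt=6, r=6 — load
T0 CAS — after: cnt=7, r=6 — ok
T2 CAS — after: cnt=7, r=4 — retry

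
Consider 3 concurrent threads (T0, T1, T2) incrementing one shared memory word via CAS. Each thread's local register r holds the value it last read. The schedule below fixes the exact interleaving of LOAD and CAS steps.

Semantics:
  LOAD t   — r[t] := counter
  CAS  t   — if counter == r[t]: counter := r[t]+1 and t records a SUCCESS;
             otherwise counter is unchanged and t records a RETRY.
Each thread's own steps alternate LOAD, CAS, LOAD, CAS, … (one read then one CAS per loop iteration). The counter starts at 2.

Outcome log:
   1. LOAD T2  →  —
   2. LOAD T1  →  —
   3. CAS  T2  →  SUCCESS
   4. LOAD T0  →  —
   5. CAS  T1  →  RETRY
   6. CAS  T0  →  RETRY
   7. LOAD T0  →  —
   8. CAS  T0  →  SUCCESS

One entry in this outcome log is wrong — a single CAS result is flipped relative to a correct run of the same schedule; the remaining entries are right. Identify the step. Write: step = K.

step = 6

Re-executing:
step 1: T2 LOAD ⇒ load; ctr=2 reg=2
step 2: T1 LOAD ⇒ load; ctr=2 reg=2
step 3: T2 CAS ⇒ ok; ctr=3 reg=2
step 4: T0 LOAD ⇒ load; ctr=3 reg=3
step 5: T1 CAS ⇒ retry; ctr=3 reg=2
step 6: T0 CAS ⇒ ok; ctr=4 reg=3
step 7: T0 LOAD ⇒ load; ctr=4 reg=4
step 8: T0 CAS ⇒ ok; ctr=5 reg=4
Log disagrees first at step 6.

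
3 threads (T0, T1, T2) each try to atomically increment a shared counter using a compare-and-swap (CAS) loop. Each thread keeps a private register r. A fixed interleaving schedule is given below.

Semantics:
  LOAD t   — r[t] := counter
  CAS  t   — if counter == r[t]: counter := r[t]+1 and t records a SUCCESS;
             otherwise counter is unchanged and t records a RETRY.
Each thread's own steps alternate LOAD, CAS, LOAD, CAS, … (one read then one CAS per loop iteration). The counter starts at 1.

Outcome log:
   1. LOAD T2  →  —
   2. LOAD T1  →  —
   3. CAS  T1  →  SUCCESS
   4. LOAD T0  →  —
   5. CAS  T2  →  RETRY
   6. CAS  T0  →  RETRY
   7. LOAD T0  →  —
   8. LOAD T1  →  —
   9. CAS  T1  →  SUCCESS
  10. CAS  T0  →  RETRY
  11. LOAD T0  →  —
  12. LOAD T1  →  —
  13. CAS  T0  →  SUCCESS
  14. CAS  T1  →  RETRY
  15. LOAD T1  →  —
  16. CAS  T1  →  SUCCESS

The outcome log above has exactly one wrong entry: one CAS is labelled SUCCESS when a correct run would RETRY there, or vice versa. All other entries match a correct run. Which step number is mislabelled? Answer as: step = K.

Re-executing:
T2 LOAD — after: cnt=1, r=1 — load
T1 LOAD — after: cnt=1, r=1 — load
T1 CAS — after: cnt=2, r=1 — ok
T0 LOAD — after: cnt=2, r=2 — load
T2 CAS — after: cnt=2, r=1 — retry
T0 CAS — after: cnt=3, r=2 — ok
T0 LOAD — after: cnt=3, r=3 — load
T1 LOAD — after: cnt=3, r=3 — load
T1 CAS — after: cnt=4, r=3 — ok
T0 CAS — after: cnt=4, r=3 — retry
T0 LOAD — after: cnt=4, r=4 — load
T1 LOAD — after: cnt=4, r=4 — load
T0 CAS — after: cnt=5, r=4 — ok
T1 CAS — after: cnt=5, r=4 — retry
T1 LOAD — after: cnt=5, r=5 — load
T1 CAS — after: cnt=6, r=5 — ok
Log disagrees first at step 6.

step = 6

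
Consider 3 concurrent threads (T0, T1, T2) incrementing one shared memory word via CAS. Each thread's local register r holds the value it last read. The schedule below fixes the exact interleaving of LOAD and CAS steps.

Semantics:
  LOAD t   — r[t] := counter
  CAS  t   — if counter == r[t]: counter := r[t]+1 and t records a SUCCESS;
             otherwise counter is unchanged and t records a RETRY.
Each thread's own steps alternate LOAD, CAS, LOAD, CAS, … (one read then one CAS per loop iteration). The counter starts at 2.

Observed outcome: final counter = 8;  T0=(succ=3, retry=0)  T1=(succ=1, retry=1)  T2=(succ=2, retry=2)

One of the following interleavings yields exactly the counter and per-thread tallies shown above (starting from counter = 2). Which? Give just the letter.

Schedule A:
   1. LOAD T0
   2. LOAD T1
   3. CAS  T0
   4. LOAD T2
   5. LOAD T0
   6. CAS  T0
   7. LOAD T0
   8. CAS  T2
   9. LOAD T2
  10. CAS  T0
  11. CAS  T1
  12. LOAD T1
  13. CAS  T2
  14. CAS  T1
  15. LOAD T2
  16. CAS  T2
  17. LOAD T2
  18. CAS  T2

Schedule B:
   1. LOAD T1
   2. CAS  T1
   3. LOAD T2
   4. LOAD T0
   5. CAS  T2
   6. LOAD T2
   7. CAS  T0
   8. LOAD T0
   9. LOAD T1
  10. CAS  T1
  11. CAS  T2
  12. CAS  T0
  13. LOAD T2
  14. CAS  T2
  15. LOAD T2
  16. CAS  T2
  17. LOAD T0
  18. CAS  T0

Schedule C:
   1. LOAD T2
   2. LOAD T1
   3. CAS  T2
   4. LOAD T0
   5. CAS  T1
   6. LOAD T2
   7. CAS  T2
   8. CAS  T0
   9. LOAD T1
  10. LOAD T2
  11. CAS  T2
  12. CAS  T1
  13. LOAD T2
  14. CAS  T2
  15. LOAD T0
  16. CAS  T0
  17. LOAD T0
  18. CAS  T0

A

Run A:
   1) LOAD T0:  M=2  r_T0=2
   2) LOAD T1:  M=2  r_T1=2
   3) CAS  T0:  M=3  r_T0=2 ✓
   4) LOAD T2:  M=3  r_T2=3
   5) LOAD T0:  M=3  r_T0=3
   6) CAS  T0:  M=4  r_T0=3 ✓
   7) LOAD T0:  M=4  r_T0=4
   8) CAS  T2:  M=4  r_T2=3 ✗
   9) LOAD T2:  M=4  r_T2=4
  10) CAS  T0:  M=5  r_T0=4 ✓
  11) CAS  T1:  M=5  r_T1=2 ✗
  12) LOAD T1:  M=5  r_T1=5
  13) CAS  T2:  M=5  r_T2=4 ✗
  14) CAS  T1:  M=6  r_T1=5 ✓
  15) LOAD T2:  M=6  r_T2=6
  16) CAS  T2:  M=7  r_T2=6 ✓
  17) LOAD T2:  M=7  r_T2=7
  18) CAS  T2:  M=8  r_T2=7 ✓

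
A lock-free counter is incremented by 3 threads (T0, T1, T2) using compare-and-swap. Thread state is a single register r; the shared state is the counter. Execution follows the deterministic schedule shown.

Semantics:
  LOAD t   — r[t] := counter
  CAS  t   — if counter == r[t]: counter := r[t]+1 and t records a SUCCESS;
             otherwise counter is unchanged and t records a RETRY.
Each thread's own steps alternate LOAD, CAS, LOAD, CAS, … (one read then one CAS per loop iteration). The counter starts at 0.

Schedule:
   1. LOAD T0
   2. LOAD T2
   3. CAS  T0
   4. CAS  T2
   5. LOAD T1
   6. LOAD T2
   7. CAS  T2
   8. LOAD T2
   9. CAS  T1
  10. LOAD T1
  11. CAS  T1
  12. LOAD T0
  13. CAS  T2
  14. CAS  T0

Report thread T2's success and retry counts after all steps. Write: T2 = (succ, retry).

T2 = (1, 2)

1. LOAD T0 → mem=0 r[T0]=0 [LOAD]
2. LOAD T2 → mem=0 r[T2]=0 [LOAD]
3. CAS T0 → mem=1 r[T0]=0 [OK]
4. CAS T2 → mem=1 r[T2]=0 [RETRY]
5. LOAD T1 → mem=1 r[T1]=1 [LOAD]
6. LOAD T2 → mem=1 r[T2]=1 [LOAD]
7. CAS T2 → mem=2 r[T2]=1 [OK]
8. LOAD T2 → mem=2 r[T2]=2 [LOAD]
9. CAS T1 → mem=2 r[T1]=1 [RETRY]
10. LOAD T1 → mem=2 r[T1]=2 [LOAD]
11. CAS T1 → mem=3 r[T1]=2 [OK]
12. LOAD T0 → mem=3 r[T0]=3 [LOAD]
13. CAS T2 → mem=3 r[T2]=2 [RETRY]
14. CAS T0 → mem=4 r[T0]=3 [OK]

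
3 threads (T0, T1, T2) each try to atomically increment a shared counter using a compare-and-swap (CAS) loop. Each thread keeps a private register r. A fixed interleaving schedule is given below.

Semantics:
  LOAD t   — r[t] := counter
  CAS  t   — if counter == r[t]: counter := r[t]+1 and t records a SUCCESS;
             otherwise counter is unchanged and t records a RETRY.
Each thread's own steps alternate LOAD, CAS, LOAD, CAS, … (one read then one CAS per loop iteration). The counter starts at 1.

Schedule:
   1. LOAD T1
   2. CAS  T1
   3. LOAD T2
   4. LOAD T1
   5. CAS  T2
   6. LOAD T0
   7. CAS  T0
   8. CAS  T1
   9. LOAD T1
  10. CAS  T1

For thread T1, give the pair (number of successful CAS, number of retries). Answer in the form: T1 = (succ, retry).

T1 = (2, 1)

1. LOAD T1 → mem=1 r[T1]=1 [LOAD]
2. CAS T1 → mem=2 r[T1]=1 [OK]
3. LOAD T2 → mem=2 r[T2]=2 [LOAD]
4. LOAD T1 → mem=2 r[T1]=2 [LOAD]
5. CAS T2 → mem=3 r[T2]=2 [OK]
6. LOAD T0 → mem=3 r[T0]=3 [LOAD]
7. CAS T0 → mem=4 r[T0]=3 [OK]
8. CAS T1 → mem=4 r[T1]=2 [RETRY]
9. LOAD T1 → mem=4 r[T1]=4 [LOAD]
10. CAS T1 → mem=5 r[T1]=4 [OK]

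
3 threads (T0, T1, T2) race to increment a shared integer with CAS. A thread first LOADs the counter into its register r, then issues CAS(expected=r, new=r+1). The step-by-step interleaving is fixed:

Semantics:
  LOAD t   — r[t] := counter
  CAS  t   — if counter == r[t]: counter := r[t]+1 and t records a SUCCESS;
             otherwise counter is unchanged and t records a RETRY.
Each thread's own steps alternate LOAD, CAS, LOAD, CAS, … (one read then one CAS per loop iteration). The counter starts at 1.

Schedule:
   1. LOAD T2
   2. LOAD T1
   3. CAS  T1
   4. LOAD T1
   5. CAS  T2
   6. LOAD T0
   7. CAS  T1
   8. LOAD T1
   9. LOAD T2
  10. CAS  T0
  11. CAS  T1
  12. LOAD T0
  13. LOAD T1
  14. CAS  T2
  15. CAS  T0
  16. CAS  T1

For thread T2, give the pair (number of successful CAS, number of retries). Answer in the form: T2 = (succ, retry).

1. LOAD T2 → mem=1 r[T2]=1 [LOAD]
2. LOAD T1 → mem=1 r[T1]=1 [LOAD]
3. CAS T1 → mem=2 r[T1]=1 [OK]
4. LOAD T1 → mem=2 r[T1]=2 [LOAD]
5. CAS T2 → mem=2 r[T2]=1 [RETRY]
6. LOAD T0 → mem=2 r[T0]=2 [LOAD]
7. CAS T1 → mem=3 r[T1]=2 [OK]
8. LOAD T1 → mem=3 r[T1]=3 [LOAD]
9. LOAD T2 → mem=3 r[T2]=3 [LOAD]
10. CAS T0 → mem=3 r[T0]=2 [RETRY]
11. CAS T1 → mem=4 r[T1]=3 [OK]
12. LOAD T0 → mem=4 r[T0]=4 [LOAD]
13. LOAD T1 → mem=4 r[T1]=4 [LOAD]
14. CAS T2 → mem=4 r[T2]=3 [RETRY]
15. CAS T0 → mem=5 r[T0]=4 [OK]
16. CAS T1 → mem=5 r[T1]=4 [RETRY]

T2 = (0, 2)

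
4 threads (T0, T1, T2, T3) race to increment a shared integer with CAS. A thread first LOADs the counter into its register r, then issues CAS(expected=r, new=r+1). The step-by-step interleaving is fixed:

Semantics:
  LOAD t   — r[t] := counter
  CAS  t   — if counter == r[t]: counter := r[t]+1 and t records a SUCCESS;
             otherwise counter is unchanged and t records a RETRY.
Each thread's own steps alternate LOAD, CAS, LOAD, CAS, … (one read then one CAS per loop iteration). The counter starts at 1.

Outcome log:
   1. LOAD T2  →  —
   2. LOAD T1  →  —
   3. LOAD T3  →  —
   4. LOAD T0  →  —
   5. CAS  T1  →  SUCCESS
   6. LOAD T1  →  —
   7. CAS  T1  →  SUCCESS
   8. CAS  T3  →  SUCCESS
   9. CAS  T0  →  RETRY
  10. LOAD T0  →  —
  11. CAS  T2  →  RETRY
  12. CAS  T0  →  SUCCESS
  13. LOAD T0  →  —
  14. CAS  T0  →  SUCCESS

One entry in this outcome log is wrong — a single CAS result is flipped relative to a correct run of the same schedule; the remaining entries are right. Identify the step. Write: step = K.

Re-executing:
[1] T2.load  rd  (counter 1, T2.r 1)
[2] T1.load  rd  (counter 1, T1.r 1)
[3] T3.load  rd  (counter 1, T3.r 1)
[4] T0.load  rd  (counter 1, T0.r 1)
[5] T1.cas  hit  (counter 2, T1.r 1)
[6] T1.load  rd  (counter 2, T1.r 2)
[7] T1.cas  hit  (counter 3, T1.r 2)
[8] T3.cas  miss  (counter 3, T3.r 1)
[9] T0.cas  miss  (counter 3, T0.r 1)
[10] T0.load  rd  (counter 3, T0.r 3)
[11] T2.cas  miss  (counter 3, T2.r 1)
[12] T0.cas  hit  (counter 4, T0.r 3)
[13] T0.load  rd  (counter 4, T0.r 4)
[14] T0.cas  hit  (counter 5, T0.r 4)
Log disagrees first at step 8.

step = 8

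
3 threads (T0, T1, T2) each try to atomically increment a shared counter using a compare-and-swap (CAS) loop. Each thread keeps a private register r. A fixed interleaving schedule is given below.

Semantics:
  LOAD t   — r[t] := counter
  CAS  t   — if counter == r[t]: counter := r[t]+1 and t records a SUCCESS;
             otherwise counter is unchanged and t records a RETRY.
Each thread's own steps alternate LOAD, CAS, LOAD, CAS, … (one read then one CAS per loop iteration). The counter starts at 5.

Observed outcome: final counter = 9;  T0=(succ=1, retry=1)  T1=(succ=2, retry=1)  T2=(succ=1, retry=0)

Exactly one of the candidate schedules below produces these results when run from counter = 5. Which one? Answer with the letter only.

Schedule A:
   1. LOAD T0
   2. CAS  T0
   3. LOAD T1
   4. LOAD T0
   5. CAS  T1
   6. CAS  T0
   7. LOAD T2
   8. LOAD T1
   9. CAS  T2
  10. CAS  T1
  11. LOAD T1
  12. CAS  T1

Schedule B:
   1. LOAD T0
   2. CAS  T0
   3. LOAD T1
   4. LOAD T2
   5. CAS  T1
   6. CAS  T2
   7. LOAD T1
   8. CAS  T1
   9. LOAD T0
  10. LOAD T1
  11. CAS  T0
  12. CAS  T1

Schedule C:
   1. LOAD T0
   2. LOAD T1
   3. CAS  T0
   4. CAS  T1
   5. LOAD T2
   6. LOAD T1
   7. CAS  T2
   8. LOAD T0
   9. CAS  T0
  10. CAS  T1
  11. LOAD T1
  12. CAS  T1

Run A:
#1 T0 reads 5
#2 T0 CAS(5→6) writes; counter now 6
#3 T1 reads 6
#4 T0 reads 6
#5 T1 CAS(6→7) writes; counter now 7
#6 T0 CAS(6→7) fails; counter now 7
#7 T2 reads 7
#8 T1 reads 7
#9 T2 CAS(7→8) writes; counter now 8
#10 T1 CAS(7→8) fails; counter now 8
#11 T1 reads 8
#12 T1 CAS(8→9) writes; counter now 9

A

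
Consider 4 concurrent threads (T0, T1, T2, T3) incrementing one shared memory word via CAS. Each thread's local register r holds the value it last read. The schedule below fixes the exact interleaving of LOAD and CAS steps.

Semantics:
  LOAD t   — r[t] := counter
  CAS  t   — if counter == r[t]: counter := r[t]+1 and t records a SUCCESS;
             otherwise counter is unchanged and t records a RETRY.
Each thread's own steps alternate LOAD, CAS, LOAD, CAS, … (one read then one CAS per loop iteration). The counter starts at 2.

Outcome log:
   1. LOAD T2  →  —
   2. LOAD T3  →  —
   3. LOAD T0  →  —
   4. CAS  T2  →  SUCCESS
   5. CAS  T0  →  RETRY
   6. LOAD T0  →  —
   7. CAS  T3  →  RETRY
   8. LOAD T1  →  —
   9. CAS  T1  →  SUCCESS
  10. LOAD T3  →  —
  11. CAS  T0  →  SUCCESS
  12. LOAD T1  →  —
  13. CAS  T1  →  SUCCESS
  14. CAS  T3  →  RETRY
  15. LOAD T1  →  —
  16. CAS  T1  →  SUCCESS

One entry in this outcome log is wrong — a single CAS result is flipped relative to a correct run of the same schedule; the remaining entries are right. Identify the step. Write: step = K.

Correct run:
step 1: T2 LOAD ⇒ load; ctr=2 reg=2
step 2: T3 LOAD ⇒ load; ctr=2 reg=2
step 3: T0 LOAD ⇒ load; ctr=2 reg=2
step 4: T2 CAS ⇒ ok; ctr=3 reg=2
step 5: T0 CAS ⇒ retry; ctr=3 reg=2
step 6: T0 LOAD ⇒ load; ctr=3 reg=3
step 7: T3 CAS ⇒ retry; ctr=3 reg=2
step 8: T1 LOAD ⇒ load; ctr=3 reg=3
step 9: T1 CAS ⇒ ok; ctr=4 reg=3
step 10: T3 LOAD ⇒ load; ctr=4 reg=4
step 11: T0 CAS ⇒ retry; ctr=4 reg=3
step 12: T1 LOAD ⇒ load; ctr=4 reg=4
step 13: T1 CAS ⇒ ok; ctr=5 reg=4
step 14: T3 CAS ⇒ retry; ctr=5 reg=4
step 15: T1 LOAD ⇒ load; ctr=5 reg=5
step 16: T1 CAS ⇒ ok; ctr=6 reg=5
Log disagrees first at step 11.

step = 11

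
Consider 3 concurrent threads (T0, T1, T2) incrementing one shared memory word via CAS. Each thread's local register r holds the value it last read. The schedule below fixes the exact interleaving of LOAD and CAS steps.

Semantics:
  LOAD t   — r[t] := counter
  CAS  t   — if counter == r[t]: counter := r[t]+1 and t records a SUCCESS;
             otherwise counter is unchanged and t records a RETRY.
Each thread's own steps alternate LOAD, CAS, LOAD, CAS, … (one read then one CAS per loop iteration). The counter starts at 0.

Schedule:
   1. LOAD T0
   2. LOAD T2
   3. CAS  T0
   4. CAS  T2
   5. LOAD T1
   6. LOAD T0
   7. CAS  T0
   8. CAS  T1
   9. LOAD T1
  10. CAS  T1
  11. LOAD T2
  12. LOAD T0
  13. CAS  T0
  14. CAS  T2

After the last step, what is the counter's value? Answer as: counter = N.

T0 LOAD — after: cnt=0, r=0 — load
T2 LOAD — after: cnt=0, r=0 — load
T0 CAS — after: cnt=1, r=0 — ok
T2 CAS — after: cnt=1, r=0 — retry
T1 LOAD — after: cnt=1, r=1 — load
T0 LOAD — after: cnt=1, r=1 — load
T0 CAS — after: cnt=2, r=1 — ok
T1 CAS — after: cnt=2, r=1 — retry
T1 LOAD — after: cnt=2, r=2 — load
T1 CAS — after: cnt=3, r=2 — ok
T2 LOAD — after: cnt=3, r=3 — load
T0 LOAD — after: cnt=3, r=3 — load
T0 CAS — after: cnt=4, r=3 — ok
T2 CAS — after: cnt=4, r=3 — retry

counter = 4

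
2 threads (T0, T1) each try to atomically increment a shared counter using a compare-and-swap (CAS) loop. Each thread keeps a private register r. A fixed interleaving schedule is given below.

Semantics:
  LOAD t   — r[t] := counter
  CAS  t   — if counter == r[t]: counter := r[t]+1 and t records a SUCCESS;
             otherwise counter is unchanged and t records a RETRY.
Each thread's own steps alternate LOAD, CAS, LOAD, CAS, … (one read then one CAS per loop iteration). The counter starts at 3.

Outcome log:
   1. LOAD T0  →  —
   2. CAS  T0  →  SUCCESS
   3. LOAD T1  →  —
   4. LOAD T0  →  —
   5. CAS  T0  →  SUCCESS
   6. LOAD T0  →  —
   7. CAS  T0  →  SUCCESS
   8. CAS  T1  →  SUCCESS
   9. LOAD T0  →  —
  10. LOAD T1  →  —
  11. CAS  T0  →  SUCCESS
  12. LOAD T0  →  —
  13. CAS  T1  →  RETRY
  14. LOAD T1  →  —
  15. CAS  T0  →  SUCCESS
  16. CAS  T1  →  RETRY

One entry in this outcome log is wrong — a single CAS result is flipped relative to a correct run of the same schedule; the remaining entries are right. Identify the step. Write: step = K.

step = 8

Correct run:
#1 T0 reads 3
#2 T0 CAS(3→4) writes; counter now 4
#3 T1 reads 4
#4 T0 reads 4
#5 T0 CAS(4→5) writes; counter now 5
#6 T0 reads 5
#7 T0 CAS(5→6) writes; counter now 6
#8 T1 CAS(4→5) fails; counter now 6
#9 T0 reads 6
#10 T1 reads 6
#11 T0 CAS(6→7) writes; counter now 7
#12 T0 reads 7
#13 T1 CAS(6→7) fails; counter now 7
#14 T1 reads 7
#15 T0 CAS(7→8) writes; counter now 8
#16 T1 CAS(7→8) fails; counter now 8
Flip is step 8.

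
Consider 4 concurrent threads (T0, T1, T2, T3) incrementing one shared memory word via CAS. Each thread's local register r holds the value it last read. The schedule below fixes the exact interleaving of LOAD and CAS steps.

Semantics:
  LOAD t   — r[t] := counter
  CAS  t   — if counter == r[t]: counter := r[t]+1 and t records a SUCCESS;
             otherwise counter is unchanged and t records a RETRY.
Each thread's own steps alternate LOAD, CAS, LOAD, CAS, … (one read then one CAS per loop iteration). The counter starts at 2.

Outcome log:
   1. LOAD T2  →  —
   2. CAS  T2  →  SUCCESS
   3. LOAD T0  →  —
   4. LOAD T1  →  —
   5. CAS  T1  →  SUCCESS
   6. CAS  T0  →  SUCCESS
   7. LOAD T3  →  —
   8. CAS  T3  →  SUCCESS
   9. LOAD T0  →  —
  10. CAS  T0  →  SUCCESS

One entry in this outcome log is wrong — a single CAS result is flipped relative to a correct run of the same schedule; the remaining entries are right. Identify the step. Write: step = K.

Re-executing:
1. LOAD T2 → mem=2 r[T2]=2 [LOAD]
2. CAS T2 → mem=3 r[T2]=2 [OK]
3. LOAD T0 → mem=3 r[T0]=3 [LOAD]
4. LOAD T1 → mem=3 r[T1]=3 [LOAD]
5. CAS T1 → mem=4 r[T1]=3 [OK]
6. CAS T0 → mem=4 r[T0]=3 [RETRY]
7. LOAD T3 → mem=4 r[T3]=4 [LOAD]
8. CAS T3 → mem=5 r[T3]=4 [OK]
9. LOAD T0 → mem=5 r[T0]=5 [LOAD]
10. CAS T0 → mem=6 r[T0]=5 [OK]
Mismatch at 6.

step = 6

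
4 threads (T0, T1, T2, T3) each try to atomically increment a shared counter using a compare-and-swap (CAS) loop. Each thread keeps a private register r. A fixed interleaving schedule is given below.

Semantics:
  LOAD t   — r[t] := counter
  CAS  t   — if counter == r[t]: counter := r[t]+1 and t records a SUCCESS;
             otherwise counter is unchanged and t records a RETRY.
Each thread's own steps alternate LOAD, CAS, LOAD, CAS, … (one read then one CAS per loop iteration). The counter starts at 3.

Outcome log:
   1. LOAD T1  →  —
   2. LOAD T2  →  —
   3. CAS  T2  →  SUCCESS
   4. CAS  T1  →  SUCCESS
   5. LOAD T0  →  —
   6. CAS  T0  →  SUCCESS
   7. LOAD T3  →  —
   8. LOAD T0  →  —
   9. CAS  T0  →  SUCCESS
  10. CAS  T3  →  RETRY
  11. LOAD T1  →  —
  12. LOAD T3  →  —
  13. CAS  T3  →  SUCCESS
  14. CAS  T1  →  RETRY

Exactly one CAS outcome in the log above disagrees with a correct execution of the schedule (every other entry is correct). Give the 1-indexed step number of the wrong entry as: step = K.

step = 4

Correct run:
#1 T1 reads 3
#2 T2 reads 3
#3 T2 CAS(3→4) writes; counter now 4
#4 T1 CAS(3→4) fails; counter now 4
#5 T0 reads 4
#6 T0 CAS(4→5) writes; counter now 5
#7 T3 reads 5
#8 T0 reads 5
#9 T0 CAS(5→6) writes; counter now 6
#10 T3 CAS(5→6) fails; counter now 6
#11 T1 reads 6
#12 T3 reads 6
#13 T3 CAS(6→7) writes; counter now 7
#14 T1 CAS(6→7) fails; counter now 7
Log disagrees first at step 4.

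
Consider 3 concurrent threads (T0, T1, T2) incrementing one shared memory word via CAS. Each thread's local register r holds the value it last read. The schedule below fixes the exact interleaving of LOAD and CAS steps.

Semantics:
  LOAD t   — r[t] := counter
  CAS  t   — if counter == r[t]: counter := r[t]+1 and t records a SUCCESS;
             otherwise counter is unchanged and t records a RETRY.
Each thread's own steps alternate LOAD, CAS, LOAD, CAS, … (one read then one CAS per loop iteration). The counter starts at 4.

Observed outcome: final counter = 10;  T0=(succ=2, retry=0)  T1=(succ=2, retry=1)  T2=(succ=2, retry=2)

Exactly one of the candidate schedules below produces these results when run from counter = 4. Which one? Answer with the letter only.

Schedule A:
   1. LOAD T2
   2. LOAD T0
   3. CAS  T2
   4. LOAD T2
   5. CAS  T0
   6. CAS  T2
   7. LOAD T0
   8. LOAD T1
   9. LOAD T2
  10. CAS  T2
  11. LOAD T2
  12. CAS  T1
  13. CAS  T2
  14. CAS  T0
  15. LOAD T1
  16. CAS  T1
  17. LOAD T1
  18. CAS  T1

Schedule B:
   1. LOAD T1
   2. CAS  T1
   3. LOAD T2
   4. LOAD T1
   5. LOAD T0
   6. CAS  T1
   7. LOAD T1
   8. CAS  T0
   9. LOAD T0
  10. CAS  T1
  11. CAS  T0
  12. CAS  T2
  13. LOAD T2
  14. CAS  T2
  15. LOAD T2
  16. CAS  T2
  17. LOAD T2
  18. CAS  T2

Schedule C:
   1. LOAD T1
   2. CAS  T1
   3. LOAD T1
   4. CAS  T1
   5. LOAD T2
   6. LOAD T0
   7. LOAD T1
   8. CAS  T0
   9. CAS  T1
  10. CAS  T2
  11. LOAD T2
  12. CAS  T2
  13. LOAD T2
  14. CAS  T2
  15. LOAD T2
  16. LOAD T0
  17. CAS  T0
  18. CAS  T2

Run C:
[1] T1.load  rd  (counter 4, T1.r 4)
[2] T1.cas  hit  (counter 5, T1.r 4)
[3] T1.load  rd  (counter 5, T1.r 5)
[4] T1.cas  hit  (counter 6, T1.r 5)
[5] T2.load  rd  (counter 6, T2.r 6)
[6] T0.load  rd  (counter 6, T0.r 6)
[7] T1.load  rd  (counter 6, T1.r 6)
[8] T0.cas  hit  (counter 7, T0.r 6)
[9] T1.cas  miss  (counter 7, T1.r 6)
[10] T2.cas  miss  (counter 7, T2.r 6)
[11] T2.load  rd  (counter 7, T2.r 7)
[12] T2.cas  hit  (counter 8, T2.r 7)
[13] T2.load  rd  (counter 8, T2.r 8)
[14] T2.cas  hit  (counter 9, T2.r 8)
[15] T2.load  rd  (counter 9, T2.r 9)
[16] T0.load  rd  (counter 9, T0.r 9)
[17] T0.cas  hit  (counter 10, T0.r 9)
[18] T2.cas  miss  (counter 10, T2.r 9)

C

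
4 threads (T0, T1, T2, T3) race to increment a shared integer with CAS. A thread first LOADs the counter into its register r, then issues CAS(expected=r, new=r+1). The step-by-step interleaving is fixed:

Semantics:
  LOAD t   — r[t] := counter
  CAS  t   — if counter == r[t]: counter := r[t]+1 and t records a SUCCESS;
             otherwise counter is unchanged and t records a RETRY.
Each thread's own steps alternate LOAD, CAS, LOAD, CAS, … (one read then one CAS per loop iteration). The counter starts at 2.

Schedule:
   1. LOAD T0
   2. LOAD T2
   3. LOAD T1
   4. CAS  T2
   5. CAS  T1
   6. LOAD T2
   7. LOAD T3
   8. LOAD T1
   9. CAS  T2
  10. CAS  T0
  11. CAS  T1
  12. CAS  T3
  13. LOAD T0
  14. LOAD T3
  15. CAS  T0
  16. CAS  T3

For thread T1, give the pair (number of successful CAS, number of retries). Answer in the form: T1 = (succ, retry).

T1 = (0, 2)

1. LOAD T0 → mem=2 r[T0]=2 [LOAD]
2. LOAD T2 → mem=2 r[T2]=2 [LOAD]
3. LOAD T1 → mem=2 r[T1]=2 [LOAD]
4. CAS T2 → mem=3 r[T2]=2 [OK]
5. CAS T1 → mem=3 r[T1]=2 [RETRY]
6. LOAD T2 → mem=3 r[T2]=3 [LOAD]
7. LOAD T3 → mem=3 r[T3]=3 [LOAD]
8. LOAD T1 → mem=3 r[T1]=3 [LOAD]
9. CAS T2 → mem=4 r[T2]=3 [OK]
10. CAS T0 → mem=4 r[T0]=2 [RETRY]
11. CAS T1 → mem=4 r[T1]=3 [RETRY]
12. CAS T3 → mem=4 r[T3]=3 [RETRY]
13. LOAD T0 → mem=4 r[T0]=4 [LOAD]
14. LOAD T3 → mem=4 r[T3]=4 [LOAD]
15. CAS T0 → mem=5 r[T0]=4 [OK]
16. CAS T3 → mem=5 r[T3]=4 [RETRY]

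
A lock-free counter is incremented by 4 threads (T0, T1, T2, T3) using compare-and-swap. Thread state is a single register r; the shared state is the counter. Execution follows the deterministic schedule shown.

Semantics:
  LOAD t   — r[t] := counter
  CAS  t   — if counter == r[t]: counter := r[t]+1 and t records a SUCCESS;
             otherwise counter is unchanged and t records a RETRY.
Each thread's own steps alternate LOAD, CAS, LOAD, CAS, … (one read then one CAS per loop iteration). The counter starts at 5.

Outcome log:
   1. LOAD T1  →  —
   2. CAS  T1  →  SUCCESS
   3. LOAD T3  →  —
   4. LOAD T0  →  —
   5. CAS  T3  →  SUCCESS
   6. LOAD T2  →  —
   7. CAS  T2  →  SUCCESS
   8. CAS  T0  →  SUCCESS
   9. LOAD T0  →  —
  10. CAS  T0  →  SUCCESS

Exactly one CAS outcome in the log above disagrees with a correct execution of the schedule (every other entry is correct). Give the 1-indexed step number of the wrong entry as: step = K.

step = 8

Correct run:
[1] T1.load  rd  (counter 5, T1.r 5)
[2] T1.cas  hit  (counter 6, T1.r 5)
[3] T3.load  rd  (counter 6, T3.r 6)
[4] T0.load  rd  (counter 6, T0.r 6)
[5] T3.cas  hit  (counter 7, T3.r 6)
[6] T2.load  rd  (counter 7, T2.r 7)
[7] T2.cas  hit  (counter 8, T2.r 7)
[8] T0.cas  miss  (counter 8, T0.r 6)
[9] T0.load  rd  (counter 8, T0.r 8)
[10] T0.cas  hit  (counter 9, T0.r 8)
Mismatch at 8.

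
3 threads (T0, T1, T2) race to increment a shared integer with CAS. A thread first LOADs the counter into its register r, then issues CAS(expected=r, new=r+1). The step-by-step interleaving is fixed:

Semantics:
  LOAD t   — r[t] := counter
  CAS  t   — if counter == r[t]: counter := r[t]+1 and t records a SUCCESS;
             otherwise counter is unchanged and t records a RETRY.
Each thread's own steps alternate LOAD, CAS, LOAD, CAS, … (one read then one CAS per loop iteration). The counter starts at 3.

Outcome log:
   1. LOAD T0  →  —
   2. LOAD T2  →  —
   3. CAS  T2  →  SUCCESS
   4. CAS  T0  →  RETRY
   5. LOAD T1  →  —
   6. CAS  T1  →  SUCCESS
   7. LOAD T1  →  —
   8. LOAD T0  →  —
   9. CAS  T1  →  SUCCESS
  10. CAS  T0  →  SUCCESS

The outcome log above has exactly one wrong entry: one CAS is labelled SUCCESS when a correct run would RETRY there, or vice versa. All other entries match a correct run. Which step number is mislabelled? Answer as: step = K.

Correct run:
step 1: T0 LOAD ⇒ load; ctr=3 reg=3
step 2: T2 LOAD ⇒ load; ctr=3 reg=3
step 3: T2 CAS ⇒ ok; ctr=4 reg=3
step 4: T0 CAS ⇒ retry; ctr=4 reg=3
step 5: T1 LOAD ⇒ load; ctr=4 reg=4
step 6: T1 CAS ⇒ ok; ctr=5 reg=4
step 7: T1 LOAD ⇒ load; ctr=5 reg=5
step 8: T0 LOAD ⇒ load; ctr=5 reg=5
step 9: T1 CAS ⇒ ok; ctr=6 reg=5
step 10: T0 CAS ⇒ retry; ctr=6 reg=5
Log disagrees first at step 10.

step = 10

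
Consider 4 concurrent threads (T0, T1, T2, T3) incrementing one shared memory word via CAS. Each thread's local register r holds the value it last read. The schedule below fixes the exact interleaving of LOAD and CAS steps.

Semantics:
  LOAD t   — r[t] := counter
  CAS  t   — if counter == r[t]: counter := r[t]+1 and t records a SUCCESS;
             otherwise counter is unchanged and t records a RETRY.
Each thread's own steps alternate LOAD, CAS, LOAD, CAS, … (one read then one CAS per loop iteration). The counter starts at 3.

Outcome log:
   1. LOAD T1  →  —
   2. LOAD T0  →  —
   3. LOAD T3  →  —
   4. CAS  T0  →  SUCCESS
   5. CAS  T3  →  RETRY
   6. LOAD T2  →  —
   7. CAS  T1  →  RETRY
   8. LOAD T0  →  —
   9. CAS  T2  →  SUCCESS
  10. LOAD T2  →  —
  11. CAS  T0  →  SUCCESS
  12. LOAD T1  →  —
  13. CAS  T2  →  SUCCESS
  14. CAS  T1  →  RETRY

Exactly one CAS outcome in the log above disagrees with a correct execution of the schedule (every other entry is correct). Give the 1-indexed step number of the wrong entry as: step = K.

step = 11

Reference trace:
[1] T1.load  rd  (counter 3, T1.r 3)
[2] T0.load  rd  (counter 3, T0.r 3)
[3] T3.load  rd  (counter 3, T3.r 3)
[4] T0.cas  hit  (counter 4, T0.r 3)
[5] T3.cas  miss  (counter 4, T3.r 3)
[6] T2.load  rd  (counter 4, T2.r 4)
[7] T1.cas  miss  (counter 4, T1.r 3)
[8] T0.load  rd  (counter 4, T0.r 4)
[9] T2.cas  hit  (counter 5, T2.r 4)
[10] T2.load  rd  (counter 5, T2.r 5)
[11] T0.cas  miss  (counter 5, T0.r 4)
[12] T1.load  rd  (counter 5, T1.r 5)
[13] T2.cas  hit  (counter 6, T2.r 5)
[14] T1.cas  miss  (counter 6, T1.r 5)
Log disagrees first at step 11.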